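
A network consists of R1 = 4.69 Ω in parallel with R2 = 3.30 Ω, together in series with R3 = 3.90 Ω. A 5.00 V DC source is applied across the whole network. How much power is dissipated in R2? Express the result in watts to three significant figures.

0.834 W

Reduce the parallel combination to a single R_p; the circuit then becomes R_p in series with the remaining resistor.
R_p = (4.69×3.30)/(4.69+3.30) = 1.937 Ω
R_total = R_p + 3.90 = 1.937 + 3.90 = 5.837 Ω
I = V / R_total = 5.00 / 5.837 = 0.8566 A
Voltage across the parallel pair: V_p = I × R_p = 0.8566 × 1.937 = 1.659 V
R2 sits across V_p; its power is V_p²/R.
P_R2 = (1.659)² / 3.30 = 0.8343 W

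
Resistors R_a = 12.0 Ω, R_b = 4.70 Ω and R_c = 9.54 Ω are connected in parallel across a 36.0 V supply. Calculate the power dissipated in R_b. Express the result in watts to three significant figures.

276 W

Every branch has 36.0 V across it, so for R_b the power is simply V²/R.
P_R_b = V² / R_b = (36.0)² / 4.70 Ω = 275.7 W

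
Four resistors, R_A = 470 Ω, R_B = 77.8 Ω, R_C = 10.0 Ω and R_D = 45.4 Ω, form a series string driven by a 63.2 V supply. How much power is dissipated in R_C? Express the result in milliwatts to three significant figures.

The current is common to all series resistors; compute it, then apply P = I²R for the target.
R_total = 470 + 77.8 + 10.0 + 45.4 = 603.2 Ω
I = V / R_total = 63.2 / 603.2 = 0.1048 A
P_R_C = I² × R_C = (0.1048)² × 10.0 = 0.1098 W

110 mW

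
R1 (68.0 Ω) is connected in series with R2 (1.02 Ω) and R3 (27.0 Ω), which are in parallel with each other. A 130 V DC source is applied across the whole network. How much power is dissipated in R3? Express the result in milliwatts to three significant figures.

127 mW

Collapse R2‖R3 to a single equivalent, reducing the network to two series elements.
R_p = (1.02×27.0)/(1.02+27.0) = 0.9829 Ω
R_total = 68.0 + 0.9829 = 68.98 Ω
I = V / R_total = 130 / 68.98 = 1.885 A
Voltage across the parallel pair: V_p = I × R_p = 1.885 × 0.9829 = 1.852 V
R3 is across V_p, so use P = V²/R for that branch.
P_R3 = (1.852)² / 27.0 = 0.1271 W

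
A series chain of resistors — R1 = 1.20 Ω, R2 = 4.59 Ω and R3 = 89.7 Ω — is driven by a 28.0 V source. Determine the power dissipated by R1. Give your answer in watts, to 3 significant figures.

0.103 W

Since the resistors are in series they all carry the loop current I = V/R_total; the power in any one is I²R.
R_total = 1.20 + 4.59 + 89.7 = 95.49 Ω
I = V / R_total = 28.0 / 95.49 = 0.2932 A
P_R1 = I² × R1 = (0.2932)² × 1.20 = 0.1032 W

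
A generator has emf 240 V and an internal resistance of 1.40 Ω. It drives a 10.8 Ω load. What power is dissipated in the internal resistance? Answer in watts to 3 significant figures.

542 W

Internal loss is I²r, with I set by the total series resistance r+R.
I = ε / (r + R) = 240 / (1.40 + 10.8) = 19.67 A
P_int = I² r = (19.67)² × 1.40 = 541.8 W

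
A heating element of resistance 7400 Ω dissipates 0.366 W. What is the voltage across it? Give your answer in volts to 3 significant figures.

52.0 V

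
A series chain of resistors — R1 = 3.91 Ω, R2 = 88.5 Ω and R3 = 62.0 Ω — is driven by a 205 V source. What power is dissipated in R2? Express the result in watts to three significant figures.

156 W

In a series string the same current flows through every resistor — find that current, then P = I²R for the one we want.
R_total = 3.91 + 88.5 + 62.0 = 154.4 Ω
I = V / R_total = 205 / 154.4 = 1.328 A
P_R2 = I² × R2 = (1.328)² × 88.5 = 156.0 W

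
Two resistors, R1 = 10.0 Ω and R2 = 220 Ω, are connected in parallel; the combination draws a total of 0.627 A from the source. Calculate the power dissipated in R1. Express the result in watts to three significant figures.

Only the total current is stated, so first find the parallel equivalent to get the voltage across the combination.
1/R_eq = 1/10.0 + 1/220 ⇒ R_eq = 9.565 Ω
V = I_total × R_eq = 0.6270 × 9.565 = 5.997 V
P_R1 = V² / R1 = (5.997)² / 10.0 = 3.597 W

3.60 W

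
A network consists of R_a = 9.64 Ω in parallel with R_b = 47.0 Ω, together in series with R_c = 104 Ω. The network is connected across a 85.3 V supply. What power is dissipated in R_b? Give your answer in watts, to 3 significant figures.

Reduce the parallel combination to a single R_p; the circuit then becomes R_p in series with the remaining resistor.
R_p = (9.64×47.0)/(9.64+47.0) = 7.999 Ω
R_total = R_p + 104 = 7.999 + 104 = 112.0 Ω
I = V / R_total = 85.3 / 112.0 = 0.7616 A
Voltage across the parallel pair: V_p = I × R_p = 0.7616 × 7.999 = 6.092 V
R_b has V_p across it, so P = V_p²/R_b.
P_R_b = (6.092)² / 47.0 = 0.7897 W

0.790 W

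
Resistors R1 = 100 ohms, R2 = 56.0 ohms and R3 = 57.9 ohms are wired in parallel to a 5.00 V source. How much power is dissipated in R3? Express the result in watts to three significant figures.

Every branch has 5.00 V across it, so for R3 the power is simply V²/R.
P_R3 = V² / R3 = (5.00)² / 57.9 Ω = 0.4318 W

0.432 W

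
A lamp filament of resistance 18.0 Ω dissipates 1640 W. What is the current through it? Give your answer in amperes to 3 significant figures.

9.55 A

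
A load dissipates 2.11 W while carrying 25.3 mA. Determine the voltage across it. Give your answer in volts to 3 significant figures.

From P = V I = I²R = V²/R, with the two given quantities we get V = P / I.
V = 2.11 / 0.02530 = 83.40 V

83.4 V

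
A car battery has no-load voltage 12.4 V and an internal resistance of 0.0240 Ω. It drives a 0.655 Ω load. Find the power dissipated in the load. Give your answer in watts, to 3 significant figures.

With r and R in series, I = ε/(r+R); the load dissipates I²R.
I = ε / (r + R) = 12.4 / (0.0240 + 0.655) = 18.26 A
P_load = I² R = (18.26)² × 0.655 = 218.4 W

218 W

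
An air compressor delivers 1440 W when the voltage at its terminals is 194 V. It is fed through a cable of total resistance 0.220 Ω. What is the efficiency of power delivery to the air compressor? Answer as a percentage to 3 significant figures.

99.2 %

I = P / V = 1440 / 194 = 7.423 A through the cable.
P_line = I² R_line = (7.423)² × 0.220 = 12.12 W
P_source = P_load + P_line = 1440 + 12.12 = 1452 W
η = P_load / P_source = 1440 / 1452 = 0.9917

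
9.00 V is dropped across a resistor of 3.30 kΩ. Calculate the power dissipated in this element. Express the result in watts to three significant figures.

V and R are stated; P = V²/R avoids computing the current.
P = (9.00 V)² / 3300 Ω = 0.02455 W

0.0245 W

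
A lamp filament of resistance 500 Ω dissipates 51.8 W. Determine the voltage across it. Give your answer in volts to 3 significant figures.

161 V

From P = V I = I²R = V²/R, with the two given quantities we get V = √(P R).
V = √(51.8 × 500) = 160.9 V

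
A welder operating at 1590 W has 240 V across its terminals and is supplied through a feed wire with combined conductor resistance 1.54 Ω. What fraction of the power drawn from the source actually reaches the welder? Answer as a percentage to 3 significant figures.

I = P / V = 1590 / 240 = 6.625 A through the feed wire.
P_line = I² R_line = (6.625)² × 1.54 = 67.59 W
P_source = P_load + P_line = 1590 + 67.59 = 1658 W
η = P_load / P_source = 1590 / 1658 = 0.9592

95.9 %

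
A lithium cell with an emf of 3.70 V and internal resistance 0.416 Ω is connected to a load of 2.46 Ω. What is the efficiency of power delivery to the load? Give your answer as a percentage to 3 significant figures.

85.5 %

The source delivers εI, of which I²R reaches the load and I²r is lost; since I is common, η = R/(R+r).
η = R / (R + r) = 2.46 / (2.46 + 0.416) = 0.8554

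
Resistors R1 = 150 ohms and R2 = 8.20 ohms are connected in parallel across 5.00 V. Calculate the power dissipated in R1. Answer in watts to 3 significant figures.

0.167 W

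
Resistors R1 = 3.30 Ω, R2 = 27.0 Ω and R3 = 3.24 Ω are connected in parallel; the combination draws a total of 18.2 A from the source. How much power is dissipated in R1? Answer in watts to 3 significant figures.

239 W

Parallel branches share V, not I — compute V via R_eq, then use V²/R for the target branch.
1/R_eq = 1/3.30 + 1/27.0 + 1/3.24 ⇒ R_eq = 1.542 Ω
V = I_total × R_eq = 18.20 × 1.542 = 28.06 V
P_R1 = V² / R1 = (28.06)² / 3.30 = 238.5 W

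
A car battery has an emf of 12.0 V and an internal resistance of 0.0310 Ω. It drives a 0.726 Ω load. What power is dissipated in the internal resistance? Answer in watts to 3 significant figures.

7.79 W

The source's internal resistance is just another series element carrying I; its dissipation is I²r.
I = ε / (r + R) = 12.0 / (0.0310 + 0.726) = 15.85 A
P_int = I² r = (15.85)² × 0.0310 = 7.790 W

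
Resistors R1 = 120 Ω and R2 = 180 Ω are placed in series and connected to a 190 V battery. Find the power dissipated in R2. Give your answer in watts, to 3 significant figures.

72.2 W

In a series string the same current flows through every resistor — find that current, then P = I²R for the one we want.
R_total = 120 + 180 = 300.0 Ω
I = V / R_total = 190 / 300.0 = 0.6333 A
P_R2 = I² × R2 = (0.6333)² × 180 = 72.20 W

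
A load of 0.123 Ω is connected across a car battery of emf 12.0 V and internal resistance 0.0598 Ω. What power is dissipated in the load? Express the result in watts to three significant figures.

Load and internal resistance form a series loop — compute the loop current, then the load power via I²R.
I = ε / (r + R) = 12.0 / (0.0598 + 0.123) = 65.65 A
P_load = I² R = (65.65)² × 0.123 = 530.0 W

530 W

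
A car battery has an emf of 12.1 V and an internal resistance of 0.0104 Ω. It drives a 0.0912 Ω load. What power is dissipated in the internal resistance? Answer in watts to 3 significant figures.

r is in series with the load, so it carries the full circuit current — the loss in it is I²r.
I = ε / (r + R) = 12.1 / (0.0104 + 0.0912) = 119.1 A
P_int = I² r = (119.1)² × 0.0104 = 147.5 W

148 W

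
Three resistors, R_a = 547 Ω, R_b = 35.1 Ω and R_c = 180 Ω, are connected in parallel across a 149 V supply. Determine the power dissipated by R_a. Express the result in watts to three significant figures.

40.6 W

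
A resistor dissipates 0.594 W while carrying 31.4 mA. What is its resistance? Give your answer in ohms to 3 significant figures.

From P = V I = I²R = V²/R, with the two given quantities we get R = P / I².
R = 0.594 / (0.03140)² = 602.5 Ω

602 Ω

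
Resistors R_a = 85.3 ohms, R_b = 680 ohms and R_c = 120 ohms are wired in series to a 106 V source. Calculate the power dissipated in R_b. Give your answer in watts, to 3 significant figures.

In a series string the same current flows through every resistor — find that current, then P = I²R for the one we want.
R_total = 85.3 + 680 + 120 = 885.3 Ω
I = V / R_total = 106 / 885.3 = 0.1197 A
P_R_b = I² × R_b = (0.1197)² × 680 = 9.749 W

9.75 W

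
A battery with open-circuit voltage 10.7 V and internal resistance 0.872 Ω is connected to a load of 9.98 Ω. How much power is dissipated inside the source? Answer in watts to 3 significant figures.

0.848 W

Internal loss is I²r, with I set by the total series resistance r+R.
I = ε / (r + R) = 10.7 / (0.872 + 9.98) = 0.9860 A
P_int = I² r = (0.9860)² × 0.872 = 0.8477 W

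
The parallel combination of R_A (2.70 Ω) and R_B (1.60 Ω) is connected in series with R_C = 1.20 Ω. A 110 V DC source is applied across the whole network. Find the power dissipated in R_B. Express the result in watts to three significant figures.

First find R_p for the parallel pair, then treat R_p + R_C as a series loop.
R_p = (2.70×1.60)/(2.70+1.60) = 1.005 Ω
R_total = R_p + 1.20 = 1.005 + 1.20 = 2.205 Ω
I = V / R_total = 110 / 2.205 = 49.89 A
Voltage across the parallel pair: V_p = I × R_p = 49.89 × 1.005 = 50.13 V
Use P = V²/R for R_B with V = V_p.
P_R_B = (50.13)² / 1.60 = 1570 W

1570 W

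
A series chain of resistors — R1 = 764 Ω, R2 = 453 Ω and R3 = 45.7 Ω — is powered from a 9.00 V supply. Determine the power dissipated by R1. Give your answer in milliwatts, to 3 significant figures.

In a series string the same current flows through every resistor — find that current, then P = I²R for the one we want.
R_total = 764 + 453 + 45.7 = 1263 Ω
I = V / R_total = 9.00 / 1263 = 0.007128 A
P_R1 = I² × R1 = (0.007128)² × 764 = 0.03881 W

38.8 mW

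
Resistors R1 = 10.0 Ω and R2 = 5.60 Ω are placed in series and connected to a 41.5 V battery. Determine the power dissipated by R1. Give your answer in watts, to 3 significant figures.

Series elements share the same current, so find I first, then use P = I²R.
R_total = 10.0 + 5.60 = 15.60 Ω
I = V / R_total = 41.5 / 15.60 = 2.660 A
P_R1 = I² × R1 = (2.660)² × 10.0 = 70.77 W

70.8 W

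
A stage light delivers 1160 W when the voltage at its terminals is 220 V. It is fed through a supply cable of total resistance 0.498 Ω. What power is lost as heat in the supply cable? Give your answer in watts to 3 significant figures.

Line loss is just I²R for the cable — we know both I and R_line directly.
I = P / V = 1160 / 220 = 5.273 A through the supply cable.
P_line = I² R_line = (5.273)² × 0.498 = 13.85 W

13.8 W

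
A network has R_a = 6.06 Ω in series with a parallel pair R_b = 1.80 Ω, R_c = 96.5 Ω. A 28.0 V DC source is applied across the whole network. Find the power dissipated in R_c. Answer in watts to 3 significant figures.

0.414 W

First combine the parallel branches into one equivalent R_p, then R_a + R_p is a series pair.
R_p = (1.80×96.5)/(1.80+96.5) = 1.767 Ω
R_total = 6.06 + 1.767 = 7.827 Ω
I = V / R_total = 28.0 / 7.827 = 3.577 A
Voltage across the parallel pair: V_p = I × R_p = 3.577 × 1.767 = 6.321 V
R_c is across V_p, so use P = V²/R for that branch.
P_R_c = (6.321)² / 96.5 = 0.4141 W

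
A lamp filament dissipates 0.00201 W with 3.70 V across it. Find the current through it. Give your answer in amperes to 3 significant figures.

Rearranging the power relation for the two known quantities gives I = P / V.
I = 0.00201 / 3.70 = 0.0005432 A

0.000543 A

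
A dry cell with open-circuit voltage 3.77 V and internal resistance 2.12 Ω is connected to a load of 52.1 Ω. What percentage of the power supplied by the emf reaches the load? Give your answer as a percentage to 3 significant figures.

96.1 %

The source delivers εI, of which I²R reaches the load and I²r is lost; since I is common, η = R/(R+r).
η = R / (R + r) = 52.1 / (52.1 + 2.12) = 0.9609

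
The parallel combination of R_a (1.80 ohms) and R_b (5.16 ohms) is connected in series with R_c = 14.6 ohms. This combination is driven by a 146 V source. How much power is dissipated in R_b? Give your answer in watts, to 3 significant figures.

29.0 W

Collapse the R_a‖R_b pair into one equivalent R_p; then R_p and R_c form a series string.
R_p = (1.80×5.16)/(1.80+5.16) = 1.334 Ω
R_total = R_p + 14.6 = 1.334 + 14.6 = 15.93 Ω
I = V / R_total = 146 / 15.93 = 9.163 A
Voltage across the parallel pair: V_p = I × R_p = 9.163 × 1.334 = 12.23 V
Use P = V²/R for R_b with V = V_p.
P_R_b = (12.23)² / 5.16 = 28.97 W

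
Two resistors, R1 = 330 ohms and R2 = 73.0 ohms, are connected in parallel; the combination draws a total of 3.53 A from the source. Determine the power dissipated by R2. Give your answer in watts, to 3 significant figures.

610 W

Only the total current is stated, so first find the parallel equivalent to get the voltage across the combination.
1/R_eq = 1/330 + 1/73.0 ⇒ R_eq = 59.78 Ω
V = I_total × R_eq = 3.530 × 59.78 = 211.0 V
P_R2 = V² / R2 = (211.0)² / 73.0 = 609.9 W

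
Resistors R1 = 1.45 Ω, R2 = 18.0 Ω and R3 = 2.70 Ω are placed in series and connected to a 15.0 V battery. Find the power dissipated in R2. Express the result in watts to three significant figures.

Series elements share the same current, so find I first, then use P = I²R.
R_total = 1.45 + 18.0 + 2.70 = 22.15 Ω
I = V / R_total = 15.0 / 22.15 = 0.6772 A
P_R2 = I² × R2 = (0.6772)² × 18.0 = 8.255 W

8.25 W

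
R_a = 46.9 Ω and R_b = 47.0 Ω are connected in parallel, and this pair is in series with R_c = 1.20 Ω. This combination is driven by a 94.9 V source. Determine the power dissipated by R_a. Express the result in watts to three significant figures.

174 W

Combine R_a and R_b into their parallel equivalent first, reducing the network to two series resistors.
R_p = (46.9×47.0)/(46.9+47.0) = 23.47 Ω
R_total = R_p + 1.20 = 23.47 + 1.20 = 24.67 Ω
I = V / R_total = 94.9 / 24.67 = 3.846 A
Voltage across the parallel pair: V_p = I × R_p = 3.846 × 23.47 = 90.28 V
Use P = V²/R for R_a with V = V_p.
P_R_a = (90.28)² / 46.9 = 173.8 W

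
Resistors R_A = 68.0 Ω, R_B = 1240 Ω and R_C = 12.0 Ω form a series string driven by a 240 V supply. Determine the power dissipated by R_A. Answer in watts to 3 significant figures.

In a series string the same current flows through every resistor — find that current, then P = I²R for the one we want.
R_total = 68.0 + 1240 + 12.0 = 1320 Ω
I = V / R_total = 240 / 1320 = 0.1818 A
P_R_A = I² × R_A = (0.1818)² × 68.0 = 2.248 W

2.25 W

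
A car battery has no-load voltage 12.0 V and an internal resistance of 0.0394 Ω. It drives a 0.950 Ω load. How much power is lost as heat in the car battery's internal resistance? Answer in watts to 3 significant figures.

The internal resistance carries the same current as the load; P_int = I²r.
I = ε / (r + R) = 12.0 / (0.0394 + 0.950) = 12.13 A
P_int = I² r = (12.13)² × 0.0394 = 5.796 W

5.80 W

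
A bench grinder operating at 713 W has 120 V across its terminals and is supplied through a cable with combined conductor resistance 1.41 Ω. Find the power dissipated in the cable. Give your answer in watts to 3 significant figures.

49.8 W

Line loss is just I²R for the cable — we know both I and R_line directly.
I = P / V = 713 / 120 = 5.942 A through the cable.
P_line = I² R_line = (5.942)² × 1.41 = 49.78 W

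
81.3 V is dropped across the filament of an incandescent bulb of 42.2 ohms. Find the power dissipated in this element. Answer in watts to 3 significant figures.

157 W

With V across and R both known, P = V²/R gives the dissipation directly.
P = (81.3 V)² / 42.2 Ω = 156.6 W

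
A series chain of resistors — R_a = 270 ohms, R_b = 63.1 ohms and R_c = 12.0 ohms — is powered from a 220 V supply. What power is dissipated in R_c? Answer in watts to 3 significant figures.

The current is common to all series resistors; compute it, then apply P = I²R for the target.
R_total = 270 + 63.1 + 12.0 = 345.1 Ω
I = V / R_total = 220 / 345.1 = 0.6375 A
P_R_c = I² × R_c = (0.6375)² × 12.0 = 4.877 W

4.88 W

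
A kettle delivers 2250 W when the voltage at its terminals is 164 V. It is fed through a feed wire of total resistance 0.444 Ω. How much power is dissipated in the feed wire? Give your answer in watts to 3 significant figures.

83.6 W

Line loss is just I²R for the cable — we know both I and R_line directly.
I = P / V = 2250 / 164 = 13.72 A through the feed wire.
P_line = I² R_line = (13.72)² × 0.444 = 83.57 W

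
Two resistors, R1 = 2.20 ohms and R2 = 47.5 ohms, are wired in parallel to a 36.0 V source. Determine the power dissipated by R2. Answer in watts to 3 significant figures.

Every branch has 36.0 V across it, so for R2 the power is simply V²/R.
P_R2 = V² / R2 = (36.0)² / 47.5 Ω = 27.28 W

27.3 W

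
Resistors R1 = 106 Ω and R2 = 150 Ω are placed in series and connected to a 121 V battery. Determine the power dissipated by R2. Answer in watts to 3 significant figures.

The current is common to all series resistors; compute it, then apply P = I²R for the target.
R_total = 106 + 150 = 256.0 Ω
I = V / R_total = 121 / 256.0 = 0.4727 A
P_R2 = I² × R2 = (0.4727)² × 150 = 33.51 W

33.5 W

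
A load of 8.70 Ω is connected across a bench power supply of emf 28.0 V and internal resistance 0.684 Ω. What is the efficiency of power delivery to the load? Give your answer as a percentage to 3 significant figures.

92.7 %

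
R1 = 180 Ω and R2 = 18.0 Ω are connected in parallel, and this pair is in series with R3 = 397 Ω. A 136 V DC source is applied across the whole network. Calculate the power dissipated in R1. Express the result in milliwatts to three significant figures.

161 mW

Collapse the R1‖R2 pair into one equivalent R_p; then R_p and R3 form a series string.
R_p = (180×18.0)/(180+18.0) = 16.36 Ω
R_total = R_p + 397 = 16.36 + 397 = 413.4 Ω
I = V / R_total = 136 / 413.4 = 0.3290 A
Voltage across the parallel pair: V_p = I × R_p = 0.3290 × 16.36 = 5.384 V
R1 has V_p across it, so P = V_p²/R1.
P_R1 = (5.384)² / 180 = 0.1610 W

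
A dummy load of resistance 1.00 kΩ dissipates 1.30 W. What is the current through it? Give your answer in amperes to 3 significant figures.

Inverting the appropriate power form: I = √(P / R).
I = √(1.30 / 1000) = 0.03606 A

0.0361 A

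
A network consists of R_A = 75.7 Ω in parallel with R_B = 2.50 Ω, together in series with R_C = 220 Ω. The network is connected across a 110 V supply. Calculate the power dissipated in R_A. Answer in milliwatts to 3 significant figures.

18.9 mW

Combine R_A and R_B into their parallel equivalent first, reducing the network to two series resistors.
R_p = (75.7×2.50)/(75.7+2.50) = 2.420 Ω
R_total = R_p + 220 = 2.420 + 220 = 222.4 Ω
I = V / R_total = 110 / 222.4 = 0.4946 A
Voltage across the parallel pair: V_p = I × R_p = 0.4946 × 2.420 = 1.197 V
R_A sits across V_p; its power is V_p²/R.
P_R_A = (1.197)² / 75.7 = 0.01892 W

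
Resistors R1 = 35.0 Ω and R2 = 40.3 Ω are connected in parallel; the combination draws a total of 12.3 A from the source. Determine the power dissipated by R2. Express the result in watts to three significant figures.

1320 W

Parallel branches share V, not I — compute V via R_eq, then use V²/R for the target branch.
1/R_eq = 1/35.0 + 1/40.3 ⇒ R_eq = 18.73 Ω
V = I_total × R_eq = 12.30 × 18.73 = 230.4 V
P_R2 = V² / R2 = (230.4)² / 40.3 = 1317 W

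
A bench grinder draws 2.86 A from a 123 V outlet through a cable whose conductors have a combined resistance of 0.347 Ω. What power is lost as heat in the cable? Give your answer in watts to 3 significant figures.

Only the current and the line resistance are needed for the I²R loss.
The cable carries the full 2.86 A.
P_line = I² R_line = (2.860)² × 0.347 = 2.838 W

2.84 W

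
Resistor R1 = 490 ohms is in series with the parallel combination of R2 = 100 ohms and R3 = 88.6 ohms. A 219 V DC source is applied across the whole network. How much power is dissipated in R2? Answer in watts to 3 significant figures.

Collapse R2‖R3 to a single equivalent, reducing the network to two series elements.
R_p = (100×88.6)/(100+88.6) = 46.98 Ω
R_total = 490 + 46.98 = 537.0 Ω
I = V / R_total = 219 / 537.0 = 0.4078 A
Voltage across the parallel pair: V_p = I × R_p = 0.4078 × 46.98 = 19.16 V
R2 is across V_p, so use P = V²/R for that branch.
P_R2 = (19.16)² / 100 = 3.671 W

3.67 W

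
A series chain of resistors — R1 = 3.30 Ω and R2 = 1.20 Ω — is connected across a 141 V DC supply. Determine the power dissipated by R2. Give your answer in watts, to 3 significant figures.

In a series string the same current flows through every resistor — find that current, then P = I²R for the one we want.
R_total = 3.30 + 1.20 = 4.500 Ω
I = V / R_total = 141 / 4.500 = 31.33 A
P_R2 = I² × R2 = (31.33)² × 1.20 = 1178 W

1180 W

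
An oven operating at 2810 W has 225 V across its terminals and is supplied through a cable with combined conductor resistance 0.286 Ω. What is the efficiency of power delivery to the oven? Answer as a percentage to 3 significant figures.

I = P / V = 2810 / 225 = 12.49 A through the cable.
P_line = I² R_line = (12.49)² × 0.286 = 44.61 W
P_source = P_load + P_line = 2810 + 44.61 = 2855 W
η = P_load / P_source = 2810 / 2855 = 0.9844

98.4 %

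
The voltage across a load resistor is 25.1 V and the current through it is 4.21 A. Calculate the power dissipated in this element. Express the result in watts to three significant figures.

Since both terminal voltage and current are stated, P = V I gives the power in one step.
P = 25.1 V × 4.210 A = 105.7 W

106 W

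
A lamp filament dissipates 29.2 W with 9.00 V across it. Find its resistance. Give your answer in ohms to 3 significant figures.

2.77 Ω

Rearranging the power relation for the two known quantities gives R = V² / P.
R = (9.00)² / 29.2 = 2.774 Ω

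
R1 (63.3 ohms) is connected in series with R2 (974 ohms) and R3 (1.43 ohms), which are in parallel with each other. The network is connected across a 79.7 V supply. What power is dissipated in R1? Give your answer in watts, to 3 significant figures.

Replace R2 and R3 with their parallel equivalent so the circuit becomes R1 in series with R_p.
R_p = (974×1.43)/(974+1.43) = 1.428 Ω
R_total = 63.3 + 1.428 = 64.73 Ω
I = V / R_total = 79.7 / 64.73 = 1.231 A
The full supply current passes through R1: P = I²R.
P_R1 = (1.231)² × 63.3 = 95.97 W

96.0 W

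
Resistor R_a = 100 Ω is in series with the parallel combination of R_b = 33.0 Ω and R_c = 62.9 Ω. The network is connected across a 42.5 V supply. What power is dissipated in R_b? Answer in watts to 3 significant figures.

1.73 W

Reduce the parallel pair to R_p first; the network is then a simple series string.
R_p = (33.0×62.9)/(33.0+62.9) = 21.64 Ω
R_total = 100 + 21.64 = 121.6 Ω
I = V / R_total = 42.5 / 121.6 = 0.3494 A
Voltage across the parallel pair: V_p = I × R_p = 0.3494 × 21.64 = 7.562 V
With V_p across R_b, its power is V_p²/R_b.
P_R_b = (7.562)² / 33.0 = 1.733 W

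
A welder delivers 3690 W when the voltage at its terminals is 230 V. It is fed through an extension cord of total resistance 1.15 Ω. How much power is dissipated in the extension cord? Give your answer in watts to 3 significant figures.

296 W

The extension cord and load are in series, so the same current flows in both; the loss is I²R_line.
I = P / V = 3690 / 230 = 16.04 A through the extension cord.
P_line = I² R_line = (16.04)² × 1.15 = 296.0 W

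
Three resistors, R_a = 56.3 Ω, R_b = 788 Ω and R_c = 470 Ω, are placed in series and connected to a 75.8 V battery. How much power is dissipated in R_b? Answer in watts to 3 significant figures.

2.62 W

Every series element carries the same I. Get I from the total resistance, then P = I² × R_b.
R_total = 56.3 + 788 + 470 = 1314 Ω
I = V / R_total = 75.8 / 1314 = 0.05767 A
P_R_b = I² × R_b = (0.05767)² × 788 = 2.621 W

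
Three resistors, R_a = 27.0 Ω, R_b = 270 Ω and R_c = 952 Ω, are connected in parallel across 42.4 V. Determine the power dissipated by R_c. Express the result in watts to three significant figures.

1.89 W

Parallel branches share the same voltage; P = V²/R gives the branch power in one step.
P_R_c = V² / R_c = (42.4)² / 952 Ω = 1.888 W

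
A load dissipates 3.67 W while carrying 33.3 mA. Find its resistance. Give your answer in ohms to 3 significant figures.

3310 Ω

The two known quantities fix the third via R = P / I².
R = 3.67 / (0.03330)² = 3310 Ω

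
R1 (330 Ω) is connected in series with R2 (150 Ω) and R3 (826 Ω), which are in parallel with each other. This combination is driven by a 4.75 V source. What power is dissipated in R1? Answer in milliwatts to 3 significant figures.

Collapse R2‖R3 to a single equivalent, reducing the network to two series elements.
R_p = (150×826)/(150+826) = 126.9 Ω
R_total = 330 + 126.9 = 456.9 Ω
I = V / R_total = 4.75 / 456.9 = 0.01040 A
R1 carries the full series current, so P = I²R.
P_R1 = (0.01040)² × 330 = 0.03566 W

35.7 mW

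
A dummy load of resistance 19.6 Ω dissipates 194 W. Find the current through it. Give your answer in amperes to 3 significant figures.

3.15 A

From P = V I = I²R = V²/R, with the two given quantities we get I = √(P / R).
I = √(194 / 19.6) = 3.146 A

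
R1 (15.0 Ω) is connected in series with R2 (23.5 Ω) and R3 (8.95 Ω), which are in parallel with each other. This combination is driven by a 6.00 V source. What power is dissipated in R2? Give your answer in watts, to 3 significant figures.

0.139 W

First combine the parallel branches into one equivalent R_p, then R1 + R_p is a series pair.
R_p = (23.5×8.95)/(23.5+8.95) = 6.482 Ω
R_total = 15.0 + 6.482 = 21.48 Ω
I = V / R_total = 6.00 / 21.48 = 0.2793 A
Voltage across the parallel pair: V_p = I × R_p = 0.2793 × 6.482 = 1.810 V
With V_p across R2, its power is V_p²/R2.
P_R2 = (1.810)² / 23.5 = 0.1395 W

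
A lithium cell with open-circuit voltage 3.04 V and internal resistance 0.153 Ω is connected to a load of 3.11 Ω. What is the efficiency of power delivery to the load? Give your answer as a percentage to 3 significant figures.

95.3 %

The source delivers εI, of which I²R reaches the load and I²r is lost; since I is common, η = R/(R+r).
η = R / (R + r) = 3.11 / (3.11 + 0.153) = 0.9531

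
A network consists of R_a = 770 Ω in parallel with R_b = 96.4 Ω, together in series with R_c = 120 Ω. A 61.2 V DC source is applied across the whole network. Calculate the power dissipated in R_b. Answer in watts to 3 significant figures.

6.74 W

Combine R_a and R_b into their parallel equivalent first, reducing the network to two series resistors.
R_p = (770×96.4)/(770+96.4) = 85.67 Ω
R_total = R_p + 120 = 85.67 + 120 = 205.7 Ω
I = V / R_total = 61.2 / 205.7 = 0.2976 A
Voltage across the parallel pair: V_p = I × R_p = 0.2976 × 85.67 = 25.49 V
Use P = V²/R for R_b with V = V_p.
P_R_b = (25.49)² / 96.4 = 6.742 W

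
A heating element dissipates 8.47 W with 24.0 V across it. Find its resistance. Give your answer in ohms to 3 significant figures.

68.0 Ω

The two known quantities fix the third via R = V² / P.
R = (24.0)² / 8.47 = 68.00 Ω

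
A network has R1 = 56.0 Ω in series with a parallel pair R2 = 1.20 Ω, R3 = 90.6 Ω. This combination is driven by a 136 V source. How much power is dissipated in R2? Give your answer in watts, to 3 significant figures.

6.61 W

Reduce the parallel pair to R_p first; the network is then a simple series string.
R_p = (1.20×90.6)/(1.20+90.6) = 1.184 Ω
R_total = 56.0 + 1.184 = 57.18 Ω
I = V / R_total = 136 / 57.18 = 2.378 A
Voltage across the parallel pair: V_p = I × R_p = 2.378 × 1.184 = 2.817 V
With V_p across R2, its power is V_p²/R2.
P_R2 = (2.817)² / 1.20 = 6.611 W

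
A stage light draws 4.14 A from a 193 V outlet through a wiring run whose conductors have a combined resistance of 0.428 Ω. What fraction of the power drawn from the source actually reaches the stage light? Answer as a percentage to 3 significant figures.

99.1 %

The wiring run carries the full 4.14 A.
P_line = I² R_line = (4.140)² × 0.428 = 7.336 W
P_source = V I = 193 × 4.140 = 799.0 W; P_load = 791.7 W
η = P_load / P_source = 791.7 / 799.0 = 0.9908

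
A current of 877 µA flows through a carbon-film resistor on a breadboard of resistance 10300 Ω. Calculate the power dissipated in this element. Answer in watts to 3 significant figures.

Current and resistance are given, so P = I²R is the direct form.
P = (0.0008770 A)² × 10300 Ω = 0.007922 W

0.00792 W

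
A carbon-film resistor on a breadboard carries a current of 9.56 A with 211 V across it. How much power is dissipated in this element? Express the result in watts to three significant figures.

2020 W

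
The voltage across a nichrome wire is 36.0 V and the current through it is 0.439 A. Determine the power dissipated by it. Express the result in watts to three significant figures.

15.8 W

Since both terminal voltage and current are stated, P = V I gives the power in one step.
P = 36.0 V × 0.4390 A = 15.80 W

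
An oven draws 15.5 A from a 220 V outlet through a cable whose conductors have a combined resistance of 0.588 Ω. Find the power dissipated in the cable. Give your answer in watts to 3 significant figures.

The cable is a series resistance carrying the load current; its dissipation is I²R_line.
The cable carries the full 15.5 A.
P_line = I² R_line = (15.50)² × 0.588 = 141.3 W

141 W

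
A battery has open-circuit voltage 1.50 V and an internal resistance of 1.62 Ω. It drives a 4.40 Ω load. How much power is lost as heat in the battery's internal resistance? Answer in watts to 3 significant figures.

0.101 W

Internal loss is I²r, with I set by the total series resistance r+R.
I = ε / (r + R) = 1.50 / (1.62 + 4.40) = 0.2492 A
P_int = I² r = (0.2492)² × 1.62 = 0.1006 W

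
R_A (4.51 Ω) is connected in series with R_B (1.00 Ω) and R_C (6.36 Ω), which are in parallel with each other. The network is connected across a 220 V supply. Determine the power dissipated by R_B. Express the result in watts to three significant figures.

1250 W

Replace R_B and R_C with their parallel equivalent so the circuit becomes R_A in series with R_p.
R_p = (1.00×6.36)/(1.00+6.36) = 0.8641 Ω
R_total = 4.51 + 0.8641 = 5.374 Ω
I = V / R_total = 220 / 5.374 = 40.94 A
Voltage across the parallel pair: V_p = I × R_p = 40.94 × 0.8641 = 35.37 V
With V_p across R_B, its power is V_p²/R_B.
P_R_B = (35.37)² / 1.00 = 1251 W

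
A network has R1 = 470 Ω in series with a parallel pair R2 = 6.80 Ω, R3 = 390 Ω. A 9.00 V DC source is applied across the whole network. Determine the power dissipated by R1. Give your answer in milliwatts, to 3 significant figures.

168 mW

Collapse R2‖R3 to a single equivalent, reducing the network to two series elements.
R_p = (6.80×390)/(6.80+390) = 6.683 Ω
R_total = 470 + 6.683 = 476.7 Ω
I = V / R_total = 9.00 / 476.7 = 0.01888 A
All the current flows through R1; use P = I²R.
P_R1 = (0.01888)² × 470 = 0.1675 W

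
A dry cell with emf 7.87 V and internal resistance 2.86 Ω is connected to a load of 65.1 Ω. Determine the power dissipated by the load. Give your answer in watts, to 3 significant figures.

Load and internal resistance form a series loop — compute the loop current, then the load power via I²R.
I = ε / (r + R) = 7.87 / (2.86 + 65.1) = 0.1158 A
P_load = I² R = (0.1158)² × 65.1 = 0.8730 W

0.873 W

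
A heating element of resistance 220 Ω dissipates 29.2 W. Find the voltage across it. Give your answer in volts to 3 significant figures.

From P = V I = I²R = V²/R, with the two given quantities we get V = √(P R).
V = √(29.2 × 220) = 80.15 V

80.1 V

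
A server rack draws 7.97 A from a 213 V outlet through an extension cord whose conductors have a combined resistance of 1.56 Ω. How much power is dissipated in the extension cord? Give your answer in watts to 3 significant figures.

The extension cord and load are in series, so the same current flows in both; the loss is I²R_line.
The extension cord carries the full 7.97 A.
P_line = I² R_line = (7.970)² × 1.56 = 99.09 W

99.1 W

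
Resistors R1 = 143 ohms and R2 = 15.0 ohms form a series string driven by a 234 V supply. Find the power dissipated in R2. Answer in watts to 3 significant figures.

32.9 W

Since the resistors are in series they all carry the loop current I = V/R_total; the power in any one is I²R.
R_total = 143 + 15.0 = 158.0 Ω
I = V / R_total = 234 / 158.0 = 1.481 A
P_R2 = I² × R2 = (1.481)² × 15.0 = 32.90 W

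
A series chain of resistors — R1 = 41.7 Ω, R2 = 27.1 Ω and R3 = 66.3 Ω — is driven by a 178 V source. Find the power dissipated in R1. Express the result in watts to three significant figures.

72.4 W

Every series element carries the same I. Get I from the total resistance, then P = I² × R1.
R_total = 41.7 + 27.1 + 66.3 = 135.1 Ω
I = V / R_total = 178 / 135.1 = 1.318 A
P_R1 = I² × R1 = (1.318)² × 41.7 = 72.39 W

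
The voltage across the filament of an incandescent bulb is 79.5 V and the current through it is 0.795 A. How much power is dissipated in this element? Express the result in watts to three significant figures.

63.2 W

Since both terminal voltage and current are stated, P = V I gives the power in one step.
P = 79.5 V × 0.7950 A = 63.20 W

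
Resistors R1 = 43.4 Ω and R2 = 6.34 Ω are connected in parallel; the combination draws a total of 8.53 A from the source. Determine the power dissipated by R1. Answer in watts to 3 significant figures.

Parallel branches share V, not I — compute V via R_eq, then use V²/R for the target branch.
1/R_eq = 1/43.4 + 1/6.34 ⇒ R_eq = 5.532 Ω
V = I_total × R_eq = 8.530 × 5.532 = 47.19 V
P_R1 = V² / R1 = (47.19)² / 43.4 = 51.30 W

51.3 W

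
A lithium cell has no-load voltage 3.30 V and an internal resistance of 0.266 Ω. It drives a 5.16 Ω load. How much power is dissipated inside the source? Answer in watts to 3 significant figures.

0.0984 W

Internal loss is I²r, with I set by the total series resistance r+R.
I = ε / (r + R) = 3.30 / (0.266 + 5.16) = 0.6082 A
P_int = I² r = (0.6082)² × 0.266 = 0.09839 W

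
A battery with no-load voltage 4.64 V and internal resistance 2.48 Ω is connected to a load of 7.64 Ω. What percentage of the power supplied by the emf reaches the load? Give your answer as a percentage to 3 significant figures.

Both r and R carry the same current, so the power split is just the resistance split: η = R/(R+r).
η = R / (R + r) = 7.64 / (7.64 + 2.48) = 0.7549

75.5 %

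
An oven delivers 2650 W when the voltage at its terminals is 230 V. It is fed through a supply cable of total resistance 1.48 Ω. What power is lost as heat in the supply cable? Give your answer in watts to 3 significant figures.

196 W

The supply cable is a series resistance carrying the load current; its dissipation is I²R_line.
I = P / V = 2650 / 230 = 11.52 A through the supply cable.
P_line = I² R_line = (11.52)² × 1.48 = 196.5 W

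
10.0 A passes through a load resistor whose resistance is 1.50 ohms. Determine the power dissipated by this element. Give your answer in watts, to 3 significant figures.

Current and resistance are given, so P = I²R is the direct form.
P = (10.00 A)² × 1.50 Ω = 150.0 W

150 W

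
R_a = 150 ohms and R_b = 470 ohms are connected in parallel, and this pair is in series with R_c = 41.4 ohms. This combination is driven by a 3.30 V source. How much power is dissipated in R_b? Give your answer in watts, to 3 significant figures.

0.0125 W

Collapse the R_a‖R_b pair into one equivalent R_p; then R_p and R_c form a series string.
R_p = (150×470)/(150+470) = 113.7 Ω
R_total = R_p + 41.4 = 113.7 + 41.4 = 155.1 Ω
I = V / R_total = 3.30 / 155.1 = 0.02128 A
Voltage across the parallel pair: V_p = I × R_p = 0.02128 × 113.7 = 2.419 V
R_b sits across V_p; its power is V_p²/R.
P_R_b = (2.419)² / 470 = 0.01245 W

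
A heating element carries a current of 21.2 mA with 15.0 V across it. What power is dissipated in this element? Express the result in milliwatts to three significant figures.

318 mW

V and I are known directly — P = V I, no intermediate step needed.
P = 15.0 V × 0.02120 A = 0.3180 W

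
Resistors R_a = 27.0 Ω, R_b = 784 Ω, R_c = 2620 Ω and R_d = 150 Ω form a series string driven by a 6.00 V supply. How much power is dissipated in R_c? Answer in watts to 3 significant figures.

0.00736 W

Since the resistors are in series they all carry the loop current I = V/R_total; the power in any one is I²R.
R_total = 27.0 + 784 + 2620 + 150 = 3581 Ω
I = V / R_total = 6.00 / 3581 = 0.001676 A
P_R_c = I² × R_c = (0.001676)² × 2620 = 0.007355 W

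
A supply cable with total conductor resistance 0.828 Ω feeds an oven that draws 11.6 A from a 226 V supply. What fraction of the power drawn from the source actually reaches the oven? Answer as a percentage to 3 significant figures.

95.8 %

The supply cable carries the full 11.6 A.
P_line = I² R_line = (11.60)² × 0.828 = 111.4 W
P_source = V I = 226 × 11.60 = 2622 W; P_load = 2510 W
η = P_load / P_source = 2510 / 2622 = 0.9575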